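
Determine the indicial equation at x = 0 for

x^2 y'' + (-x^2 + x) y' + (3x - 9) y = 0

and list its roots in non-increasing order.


Divide by x^2 to reach normal form y'' + P_1(x) y' + P_2(x) y = 0 with P_1(x) = -1 + 1/x and P_2(x) = 3/x - 9/x^2.
x = 0 is a singular point because the y'-coefficient -1 + 1/x has a pole at x = 0 and the y-coefficient 3/x - 9/x^2 has a pole at x = 0.
It is a regular singular point because x P_1(x) = p(x) = 1 - x and x^2 P_2(x) = q(x) = 3x - 9 are polynomials, hence analytic at x = 0.
p(0) = 1,  q(0) = -9.
Indicial equation: r(r-1) + p(0) r + q(0) = 0, i.e. r^2 + (p(0) - 1) r + q(0) = 0, i.e. r^2 - 9 = 0.
Discriminant: (0)^2 - 4(-9) = 36, so r = (0 ± 6)/2.
Solving: r_1 = 3, r_2 = -3.

indicial: r^2 - 9 = 0; roots r_1 = 3, r_2 = -3


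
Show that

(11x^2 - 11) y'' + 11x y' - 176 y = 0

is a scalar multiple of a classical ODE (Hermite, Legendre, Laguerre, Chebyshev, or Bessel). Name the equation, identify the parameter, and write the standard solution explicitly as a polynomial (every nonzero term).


All three coefficients share the factor -11; dividing through by -11 gives  (1 - x^2) y'' - x y' + 16 y = 0.
This matches the Chebyshev equation (1 - x^2) y'' - x y' + n^2 y = 0 (note the -x y' term, not -2x y') with n^2 = 16, so n = 4; the polynomial solution is T_4(x).
With y = sum_k a_k x^k, matching x^k gives (k+2)(k+1) a_{k+2} = (k^2 - n^2) a_k = (k - 4)(k + 4) a_k. The right side vanishes at k = 4, so the series with the parity of 4 terminates at degree 4.
Standard normalization: leading coefficient of T_n is 2^(n-1), so a_4 = 2^3 = 8. Work downward with a_k = (k+1)(k+2) a_{k+2} / ((k - 4)(k + 4)):
  a_2 = (3)(4)(8) / ((2 - 4)(2 + 4)) = 96/(-12) = -8
  a_0 = (1)(2)(-8) / ((0 - 4)(0 + 4)) = -16/(-16) = 1
Hence T_4(x) = 8 x^4 - 8 x^2 + 1.

T_4(x); series = 8 x^4 - 8 x^2 + 1


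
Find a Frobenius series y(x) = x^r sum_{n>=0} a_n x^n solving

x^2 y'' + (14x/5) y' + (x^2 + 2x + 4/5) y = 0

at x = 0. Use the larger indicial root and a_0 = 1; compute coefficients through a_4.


Write in Frobenius form y'' + (p(x)/x) y' + (q(x)/x^2) y = 0:
  p(x) = 14/5,  q(x) = x^2 + 2x + 4/5.
Indicial equation: r(r-1) + (14/5) r + (4/5) = 0 -> roots r_1 = -4/5, r_2 = -1.
Take r = r_1 = -4/5. Let y(x) = x^r sum_{n>=0} a_n x^n with a_0 = 1.
Substitute y = x^r sum a_n x^n and match x^{r+n}. The recurrence is
  D(n) a_n + 2 a_{n-1} + 1 a_{n-2} = 0,  where D(n) = (r+n)(r+n-1) + (14/5)(r+n) + (4/5).
  a_n = [-2 a_{n-1} - 1 a_{n-2}] / D(n).
Since the indicial polynomial factors as (r - r_1)(r - r_2), D(n) = (r_1 + n - r_1)(r_1 + n - r_2) = n(n + 1/5).
Evaluating step by step (a_0 = 1):
  n = 1: D(1) = 1(1 + 1/5) = 6/5; numerator = -2(1) = -2; a_1 = (-2)/(6/5) = -5/3
  n = 2: D(2) = 2(2 + 1/5) = 22/5; numerator = -2(-5/3) - 1(1) = 7/3; a_2 = (7/3)/(22/5) = 35/66
  n = 3: D(3) = 3(3 + 1/5) = 48/5; numerator = -2(35/66) - 1(-5/3) = 20/33; a_3 = (20/33)/(48/5) = 25/396
  n = 4: D(4) = 4(4 + 1/5) = 84/5; numerator = -2(25/396) - 1(35/66) = -65/99; a_4 = (-65/99)/(84/5) = -325/8316

r = -4/5; a_0 = 1; a_1 = -5/3; a_2 = 35/66; a_3 = 25/396; a_4 = -325/8316


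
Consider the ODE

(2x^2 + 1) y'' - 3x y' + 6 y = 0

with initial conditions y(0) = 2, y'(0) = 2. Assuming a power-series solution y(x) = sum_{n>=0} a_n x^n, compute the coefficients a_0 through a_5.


Ansatz: y(x) = sum_{n>=0} a_n x^n, so y'(x) = sum_{n>=1} n a_n x^(n-1) and y''(x) = sum_{n>=2} n(n-1) a_n x^(n-2).
Substitute into P(x) y'' + Q(x) y' + R(x) y = 0 with P(x) = 2x^2 + 1, Q(x) = -3x, R(x) = 6, and match powers of x.
Initial conditions: a_0 = 2, a_1 = 2.
Setting the coefficient of each power of x to zero and solving order by order (substituting the coefficients already found):
  x^0: 2 a_2 + 6 a_0 = 0  ->  2 a_2 = -6 a_0 = -12  ->  a_2 = -6
  x^1: 6 a_3 + 3 a_1 = 0  ->  6 a_3 = -3 a_1 = -6  ->  a_3 = -1
  x^2: 12 a_4 + 4 a_2 = 0  ->  12 a_4 = -4 a_2 = 24  ->  a_4 = 2
  x^3: 20 a_5 + 9 a_3 = 0  ->  20 a_5 = -9 a_3 = 9  ->  a_5 = 9/20
Truncated series: y(x) = 2 + 2 x - 6 x^2 - x^3 + 2 x^4 + (9/20) x^5 + O(x^6).

a_0 = 2; a_1 = 2; a_2 = -6; a_3 = -1; a_4 = 2; a_5 = 9/20


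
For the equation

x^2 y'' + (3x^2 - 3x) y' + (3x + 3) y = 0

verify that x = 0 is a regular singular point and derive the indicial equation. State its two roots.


Divide by x^2 to reach normal form y'' + P_1(x) y' + P_2(x) y = 0 with P_1(x) = 3 - 3/x and P_2(x) = 3/x + 3/x^2.
x = 0 is a singular point because the y'-coefficient 3 - 3/x has a pole at x = 0 and the y-coefficient 3/x + 3/x^2 has a pole at x = 0.
It is a regular singular point because x P_1(x) = p(x) = 3x - 3 and x^2 P_2(x) = q(x) = 3x + 3 are polynomials, hence analytic at x = 0.
p(0) = -3,  q(0) = 3.
Indicial equation: r(r-1) + p(0) r + q(0) = 0, i.e. r^2 + (p(0) - 1) r + q(0) = 0, i.e. r^2 - 4 r + 3 = 0.
Discriminant: (-4)^2 - 4(3) = 4, so r = (4 ± 2)/2.
Solving: r_1 = 3, r_2 = 1.

indicial: r^2 - 4 r + 3 = 0; roots r_1 = 3, r_2 = 1


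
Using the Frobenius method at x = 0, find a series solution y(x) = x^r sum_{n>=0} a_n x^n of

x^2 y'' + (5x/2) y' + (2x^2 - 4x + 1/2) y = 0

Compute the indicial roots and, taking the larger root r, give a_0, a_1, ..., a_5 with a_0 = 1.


Write in Frobenius form y'' + (p(x)/x) y' + (q(x)/x^2) y = 0:
  p(x) = 5/2,  q(x) = 2x^2 - 4x + 1/2.
Indicial equation: r(r-1) + (5/2) r + (1/2) = 0 -> roots r_1 = -1/2, r_2 = -1.
Take r = r_1 = -1/2. Let y(x) = x^r sum_{n>=0} a_n x^n with a_0 = 1.
Substitute y = x^r sum a_n x^n and match x^{r+n}. The recurrence is
  D(n) a_n - 4 a_{n-1} + 2 a_{n-2} = 0,  where D(n) = (r+n)(r+n-1) + (5/2)(r+n) + (1/2).
  a_n = [4 a_{n-1} - 2 a_{n-2}] / D(n).
Since the indicial polynomial factors as (r - r_1)(r - r_2), D(n) = (r_1 + n - r_1)(r_1 + n - r_2) = n(n + 1/2).
Evaluating step by step (a_0 = 1):
  n = 1: D(1) = 1(1 + 1/2) = 3/2; numerator = 4(1) = 4; a_1 = (4)/(3/2) = 8/3
  n = 2: D(2) = 2(2 + 1/2) = 5; numerator = 4(8/3) - 2(1) = 26/3; a_2 = (26/3)/(5) = 26/15
  n = 3: D(3) = 3(3 + 1/2) = 21/2; numerator = 4(26/15) - 2(8/3) = 8/5; a_3 = (8/5)/(21/2) = 16/105
  n = 4: D(4) = 4(4 + 1/2) = 18; numerator = 4(16/105) - 2(26/15) = -20/7; a_4 = (-20/7)/(18) = -10/63
  n = 5: D(5) = 5(5 + 1/2) = 55/2; numerator = 4(-10/63) - 2(16/105) = -296/315; a_5 = (-296/315)/(55/2) = -592/17325

r = -1/2; a_0 = 1; a_1 = 8/3; a_2 = 26/15; a_3 = 16/105; a_4 = -10/63; a_5 = -592/17325


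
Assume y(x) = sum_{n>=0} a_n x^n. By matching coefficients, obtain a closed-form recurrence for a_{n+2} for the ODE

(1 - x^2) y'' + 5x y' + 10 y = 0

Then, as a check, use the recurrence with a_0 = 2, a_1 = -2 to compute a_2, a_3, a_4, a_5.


Substitute y = sum_n a_n x^n.
(1 - 1 x^2) y'' contributes (n+2)(n+1) a_{n+2} - n(n-1) a_n at x^n.
5 x y'(x) contributes 5 n a_n at x^n.
10 y(x) contributes 10 a_n at x^n.
Matching x^n: (n+2)(n+1) a_{n+2} + (-n(n-1) + 5 n + 10) a_n = 0.
Thus a_{n+2} = (n(n-1) - 5 n - 10) / ((n+1)(n+2)) * a_n.

Check with a_0 = 2, a_1 = -2 (apply the recurrence for n = 0, 1, 2, 3): a_0 = 2, a_1 = -2, a_2 = -10, a_3 = 5, a_4 = 15, a_5 = -19/4.

a_(n+2) = (n(n-1) - 5 n - 10) / ((n+1)(n+2)) * a_n; check: a_0 = 2, a_1 = -2, a_2 = -10, a_3 = 5, a_4 = 15, a_5 = -19/4


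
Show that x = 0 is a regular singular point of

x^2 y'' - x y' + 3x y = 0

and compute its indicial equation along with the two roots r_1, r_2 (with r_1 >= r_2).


Divide by x^2 to reach normal form y'' + P_1(x) y' + P_2(x) y = 0 with P_1(x) = -1/x and P_2(x) = 3/x.
x = 0 is a singular point because the y'-coefficient -1/x has a pole at x = 0 and the y-coefficient 3/x has a pole at x = 0.
It is a regular singular point because x P_1(x) = p(x) = -1 and x^2 P_2(x) = q(x) = 3x are polynomials, hence analytic at x = 0.
p(0) = -1,  q(0) = 0.
Indicial equation: r(r-1) + p(0) r + q(0) = 0, i.e. r^2 + (p(0) - 1) r + q(0) = 0, i.e. r^2 - 2 r = 0.
Discriminant: (-2)^2 - 4(0) = 4, so r = (2 ± 2)/2.
Solving: r_1 = 2, r_2 = 0.

indicial: r^2 - 2 r = 0; roots r_1 = 2, r_2 = 0


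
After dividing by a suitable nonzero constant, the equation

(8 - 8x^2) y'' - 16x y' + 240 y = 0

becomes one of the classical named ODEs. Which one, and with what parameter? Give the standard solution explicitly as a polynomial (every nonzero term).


All three coefficients share the factor 8; dividing through by 8 gives  (1 - x^2) y'' - 2x y' + 30 y = 0.
This matches the Legendre equation (1 - x^2) y'' - 2x y' + n(n+1) y = 0 (note the -2x y' term) with n(n+1) = 30, so n = 5; the polynomial solution is P_5(x).
With y = sum_k a_k x^k, matching x^k gives (k+2)(k+1) a_{k+2} = [k(k+1) - n(n+1)] a_k = (k - 5)(k + 6) a_k. The right side vanishes at k = 5, so the series with the parity of 5 terminates at degree 5.
Standard normalization (P_n(1) = 1): leading coefficient (2n)!/(2^n (n!)^2) = 3628800/(32*14400) = 63/8, so a_5 = 63/8. Work downward with a_k = (k+1)(k+2) a_{k+2} / ((k - 5)(k + 6)):
  a_3 = (4)(5)(63/8) / ((3 - 5)(3 + 6)) = (315/2)/(-18) = -35/4
  a_1 = (2)(3)(-35/4) / ((1 - 5)(1 + 6)) = (-105/2)/(-28) = 15/8
Hence P_5(x) = 63 x^5/8 - 35 x^3/4 + 15 x/8.

P_5(x); series = 63 x^5/8 - 35 x^3/4 + 15 x/8


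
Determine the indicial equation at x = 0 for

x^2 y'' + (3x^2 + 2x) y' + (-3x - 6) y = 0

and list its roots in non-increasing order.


Divide by x^2 to reach normal form y'' + P_1(x) y' + P_2(x) y = 0 with P_1(x) = 3 + 2/x and P_2(x) = -3/x - 6/x^2.
x = 0 is a singular point because the y'-coefficient 3 + 2/x has a pole at x = 0 and the y-coefficient -3/x - 6/x^2 has a pole at x = 0.
It is a regular singular point because x P_1(x) = p(x) = 3x + 2 and x^2 P_2(x) = q(x) = -3x - 6 are polynomials, hence analytic at x = 0.
p(0) = 2,  q(0) = -6.
Indicial equation: r(r-1) + p(0) r + q(0) = 0, i.e. r^2 + (p(0) - 1) r + q(0) = 0, i.e. r^2 + 1 r - 6 = 0.
Discriminant: (1)^2 - 4(-6) = 25, so r = (-1 ± 5)/2.
Solving: r_1 = 2, r_2 = -3.

indicial: r^2 + 1 r - 6 = 0; roots r_1 = 2, r_2 = -3


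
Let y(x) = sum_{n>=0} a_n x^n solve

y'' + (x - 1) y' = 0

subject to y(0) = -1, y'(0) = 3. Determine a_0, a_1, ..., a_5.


Ansatz: y(x) = sum_{n>=0} a_n x^n, so y'(x) = sum_{n>=1} n a_n x^(n-1) and y''(x) = sum_{n>=2} n(n-1) a_n x^(n-2).
Substitute into P(x) y'' + Q(x) y' + R(x) y = 0 with P(x) = 1, Q(x) = x - 1, R(x) = 0, and match powers of x.
Initial conditions: a_0 = -1, a_1 = 3.
Setting the coefficient of each power of x to zero and solving order by order (substituting the coefficients already found):
  x^0: 2 a_2 - a_1 = 0  ->  2 a_2 = a_1 = 3  ->  a_2 = 3/2
  x^1: 6 a_3 - 2 a_2 + a_1 = 0  ->  6 a_3 = 2 a_2 - a_1 = 0  ->  a_3 = 0
  x^2: 12 a_4 - 3 a_3 + 2 a_2 = 0  ->  12 a_4 = 3 a_3 - 2 a_2 = -3  ->  a_4 = -1/4
  x^3: 20 a_5 - 4 a_4 + 3 a_3 = 0  ->  20 a_5 = 4 a_4 - 3 a_3 = -1  ->  a_5 = -1/20
Truncated series: y(x) = -1 + 3 x + (3/2) x^2 - (1/4) x^4 - (1/20) x^5 + O(x^6).

a_0 = -1; a_1 = 3; a_2 = 3/2; a_3 = 0; a_4 = -1/4; a_5 = -1/20


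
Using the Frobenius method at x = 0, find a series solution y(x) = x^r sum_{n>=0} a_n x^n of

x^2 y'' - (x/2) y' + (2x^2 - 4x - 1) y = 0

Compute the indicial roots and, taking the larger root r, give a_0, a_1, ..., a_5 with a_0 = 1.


Write in Frobenius form y'' + (p(x)/x) y' + (q(x)/x^2) y = 0:
  p(x) = -1/2,  q(x) = 2x^2 - 4x - 1.
Indicial equation: r(r-1) + (-1/2) r + (-1) = 0 -> roots r_1 = 2, r_2 = -1/2.
Take r = r_1 = 2. Let y(x) = x^r sum_{n>=0} a_n x^n with a_0 = 1.
Substitute y = x^r sum a_n x^n and match x^{r+n}. The recurrence is
  D(n) a_n - 4 a_{n-1} + 2 a_{n-2} = 0,  where D(n) = (r+n)(r+n-1) + (-1/2)(r+n) + (-1).
  a_n = [4 a_{n-1} - 2 a_{n-2}] / D(n).
Since the indicial polynomial factors as (r - r_1)(r - r_2), D(n) = (r_1 + n - r_1)(r_1 + n - r_2) = n(n + 5/2).
Evaluating step by step (a_0 = 1):
  n = 1: D(1) = 1(1 + 5/2) = 7/2; numerator = 4(1) = 4; a_1 = (4)/(7/2) = 8/7
  n = 2: D(2) = 2(2 + 5/2) = 9; numerator = 4(8/7) - 2(1) = 18/7; a_2 = (18/7)/(9) = 2/7
  n = 3: D(3) = 3(3 + 5/2) = 33/2; numerator = 4(2/7) - 2(8/7) = -8/7; a_3 = (-8/7)/(33/2) = -16/231
  n = 4: D(4) = 4(4 + 5/2) = 26; numerator = 4(-16/231) - 2(2/7) = -28/33; a_4 = (-28/33)/(26) = -14/429
  n = 5: D(5) = 5(5 + 5/2) = 75/2; numerator = 4(-14/429) - 2(-16/231) = 8/1001; a_5 = (8/1001)/(75/2) = 16/75075

r = 2; a_0 = 1; a_1 = 8/7; a_2 = 2/7; a_3 = -16/231; a_4 = -14/429; a_5 = 16/75075


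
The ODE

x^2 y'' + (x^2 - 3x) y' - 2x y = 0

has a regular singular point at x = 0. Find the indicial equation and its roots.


Divide by x^2 to reach normal form y'' + P_1(x) y' + P_2(x) y = 0 with P_1(x) = 1 - 3/x and P_2(x) = -2/x.
x = 0 is a singular point because the y'-coefficient 1 - 3/x has a pole at x = 0 and the y-coefficient -2/x has a pole at x = 0.
It is a regular singular point because x P_1(x) = p(x) = x - 3 and x^2 P_2(x) = q(x) = -2x are polynomials, hence analytic at x = 0.
p(0) = -3,  q(0) = 0.
Indicial equation: r(r-1) + p(0) r + q(0) = 0, i.e. r^2 + (p(0) - 1) r + q(0) = 0, i.e. r^2 - 4 r = 0.
Discriminant: (-4)^2 - 4(0) = 16, so r = (4 ± 4)/2.
Solving: r_1 = 4, r_2 = 0.

indicial: r^2 - 4 r = 0; roots r_1 = 4, r_2 = 0


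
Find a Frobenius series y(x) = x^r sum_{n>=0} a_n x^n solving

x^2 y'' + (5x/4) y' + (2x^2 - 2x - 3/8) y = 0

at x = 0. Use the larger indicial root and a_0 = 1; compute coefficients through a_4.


Write in Frobenius form y'' + (p(x)/x) y' + (q(x)/x^2) y = 0:
  p(x) = 5/4,  q(x) = 2x^2 - 2x - 3/8.
Indicial equation: r(r-1) + (5/4) r + (-3/8) = 0 -> roots r_1 = 1/2, r_2 = -3/4.
Take r = r_1 = 1/2. Let y(x) = x^r sum_{n>=0} a_n x^n with a_0 = 1.
Substitute y = x^r sum a_n x^n and match x^{r+n}. The recurrence is
  D(n) a_n - 2 a_{n-1} + 2 a_{n-2} = 0,  where D(n) = (r+n)(r+n-1) + (5/4)(r+n) + (-3/8).
  a_n = [2 a_{n-1} - 2 a_{n-2}] / D(n).
Since the indicial polynomial factors as (r - r_1)(r - r_2), D(n) = (r_1 + n - r_1)(r_1 + n - r_2) = n(n + 5/4).
Evaluating step by step (a_0 = 1):
  n = 1: D(1) = 1(1 + 5/4) = 9/4; numerator = 2(1) = 2; a_1 = (2)/(9/4) = 8/9
  n = 2: D(2) = 2(2 + 5/4) = 13/2; numerator = 2(8/9) - 2(1) = -2/9; a_2 = (-2/9)/(13/2) = -4/117
  n = 3: D(3) = 3(3 + 5/4) = 51/4; numerator = 2(-4/117) - 2(8/9) = -24/13; a_3 = (-24/13)/(51/4) = -32/221
  n = 4: D(4) = 4(4 + 5/4) = 21; numerator = 2(-32/221) - 2(-4/117) = -440/1989; a_4 = (-440/1989)/(21) = -440/41769

r = 1/2; a_0 = 1; a_1 = 8/9; a_2 = -4/117; a_3 = -32/221; a_4 = -440/41769


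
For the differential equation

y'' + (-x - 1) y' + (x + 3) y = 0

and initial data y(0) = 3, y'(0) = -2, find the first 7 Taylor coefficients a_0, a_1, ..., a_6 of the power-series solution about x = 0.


Ansatz: y(x) = sum_{n>=0} a_n x^n, so y'(x) = sum_{n>=1} n a_n x^(n-1) and y''(x) = sum_{n>=2} n(n-1) a_n x^(n-2).
Substitute into P(x) y'' + Q(x) y' + R(x) y = 0 with P(x) = 1, Q(x) = -x - 1, R(x) = x + 3, and match powers of x.
Initial conditions: a_0 = 3, a_1 = -2.
Setting the coefficient of each power of x to zero and solving order by order (substituting the coefficients already found):
  x^0: 2 a_2 - a_1 + 3 a_0 = 0  ->  2 a_2 = a_1 - 3 a_0 = -11  ->  a_2 = -11/2
  x^1: 6 a_3 - 2 a_2 + 2 a_1 + a_0 = 0  ->  6 a_3 = 2 a_2 - 2 a_1 - a_0 = -10  ->  a_3 = -5/3
  x^2: 12 a_4 - 3 a_3 + a_2 + a_1 = 0  ->  12 a_4 = 3 a_3 - a_2 - a_1 = 5/2  ->  a_4 = 5/24
  x^3: 20 a_5 - 4 a_4 + a_2 = 0  ->  20 a_5 = 4 a_4 - a_2 = 19/3  ->  a_5 = 19/60
  x^4: 30 a_6 - 5 a_5 - a_4 + a_3 = 0  ->  30 a_6 = 5 a_5 + a_4 - a_3 = 83/24  ->  a_6 = 83/720
Truncated series: y(x) = 3 - 2 x - (11/2) x^2 - (5/3) x^3 + (5/24) x^4 + (19/60) x^5 + (83/720) x^6 + O(x^7).

a_0 = 3; a_1 = -2; a_2 = -11/2; a_3 = -5/3; a_4 = 5/24; a_5 = 19/60; a_6 = 83/720


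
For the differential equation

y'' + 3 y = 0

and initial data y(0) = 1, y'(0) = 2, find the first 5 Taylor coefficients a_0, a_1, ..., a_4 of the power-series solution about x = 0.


Ansatz: y(x) = sum_{n>=0} a_n x^n, so y'(x) = sum_{n>=1} n a_n x^(n-1) and y''(x) = sum_{n>=2} n(n-1) a_n x^(n-2).
Substitute into P(x) y'' + Q(x) y' + R(x) y = 0 with P(x) = 1, Q(x) = 0, R(x) = 3, and match powers of x.
Initial conditions: a_0 = 1, a_1 = 2.
Setting the coefficient of each power of x to zero and solving order by order (substituting the coefficients already found):
  x^0: 2 a_2 + 3 a_0 = 0  ->  2 a_2 = -3 a_0 = -3  ->  a_2 = -3/2
  x^1: 6 a_3 + 3 a_1 = 0  ->  6 a_3 = -3 a_1 = -6  ->  a_3 = -1
  x^2: 12 a_4 + 3 a_2 = 0  ->  12 a_4 = -3 a_2 = 9/2  ->  a_4 = 3/8
Truncated series: y(x) = 1 + 2 x - (3/2) x^2 - x^3 + (3/8) x^4 + O(x^5).

a_0 = 1; a_1 = 2; a_2 = -3/2; a_3 = -1; a_4 = 3/8


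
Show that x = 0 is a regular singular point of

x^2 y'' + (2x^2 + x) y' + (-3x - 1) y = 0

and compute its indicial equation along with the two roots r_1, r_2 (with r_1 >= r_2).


Divide by x^2 to reach normal form y'' + P_1(x) y' + P_2(x) y = 0 with P_1(x) = 2 + 1/x and P_2(x) = -3/x - 1/x^2.
x = 0 is a singular point because the y'-coefficient 2 + 1/x has a pole at x = 0 and the y-coefficient -3/x - 1/x^2 has a pole at x = 0.
It is a regular singular point because x P_1(x) = p(x) = 2x + 1 and x^2 P_2(x) = q(x) = -3x - 1 are polynomials, hence analytic at x = 0.
p(0) = 1,  q(0) = -1.
Indicial equation: r(r-1) + p(0) r + q(0) = 0, i.e. r^2 + (p(0) - 1) r + q(0) = 0, i.e. r^2 - 1 = 0.
Discriminant: (0)^2 - 4(-1) = 4, so r = (0 ± 2)/2.
Solving: r_1 = 1, r_2 = -1.

indicial: r^2 - 1 = 0; roots r_1 = 1, r_2 = -1


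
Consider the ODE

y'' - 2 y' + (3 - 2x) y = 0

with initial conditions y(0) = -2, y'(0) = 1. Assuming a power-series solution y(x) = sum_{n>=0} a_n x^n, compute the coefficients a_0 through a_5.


Ansatz: y(x) = sum_{n>=0} a_n x^n, so y'(x) = sum_{n>=1} n a_n x^(n-1) and y''(x) = sum_{n>=2} n(n-1) a_n x^(n-2).
Substitute into P(x) y'' + Q(x) y' + R(x) y = 0 with P(x) = 1, Q(x) = -2, R(x) = 3 - 2x, and match powers of x.
Initial conditions: a_0 = -2, a_1 = 1.
Setting the coefficient of each power of x to zero and solving order by order (substituting the coefficients already found):
  x^0: 2 a_2 - 2 a_1 + 3 a_0 = 0  ->  2 a_2 = 2 a_1 - 3 a_0 = 8  ->  a_2 = 4
  x^1: 6 a_3 - 4 a_2 + 3 a_1 - 2 a_0 = 0  ->  6 a_3 = 4 a_2 - 3 a_1 + 2 a_0 = 9  ->  a_3 = 3/2
  x^2: 12 a_4 - 6 a_3 + 3 a_2 - 2 a_1 = 0  ->  12 a_4 = 6 a_3 - 3 a_2 + 2 a_1 = -1  ->  a_4 = -1/12
  x^3: 20 a_5 - 8 a_4 + 3 a_3 - 2 a_2 = 0  ->  20 a_5 = 8 a_4 - 3 a_3 + 2 a_2 = 17/6  ->  a_5 = 17/120
Truncated series: y(x) = -2 + x + 4 x^2 + (3/2) x^3 - (1/12) x^4 + (17/120) x^5 + O(x^6).

a_0 = -2; a_1 = 1; a_2 = 4; a_3 = 3/2; a_4 = -1/12; a_5 = 17/120


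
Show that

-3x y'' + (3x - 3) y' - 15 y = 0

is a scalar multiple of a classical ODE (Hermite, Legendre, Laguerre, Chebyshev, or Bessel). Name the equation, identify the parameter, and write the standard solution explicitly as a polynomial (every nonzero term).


All three coefficients share the factor -3; dividing through by -3 gives  x y'' + (1 - x) y' + 5 y = 0.
This matches the Laguerre equation x y'' + (1 - x) y' + n y = 0 with n = 5; the polynomial solution is L_5(x).
With y = sum_k a_k x^k, matching x^k gives (k+1)k a_{k+1} + (k+1) a_{k+1} - k a_k + n a_k = 0, i.e. (k+1)^2 a_{k+1} = (k - n) a_k = (k - 5) a_k. The right side vanishes at k = 5, so the series terminates at degree 5.
Standard normalization L_n(0) = 1 gives a_0 = 1. Work upward with a_{k+1} = (k - 5) a_k / (k+1)^2:
  a_1 = (0 - 5)(1) / 1^2 = -5/1 = -5
  a_2 = (1 - 5)(-5) / 2^2 = 20/4 = 5
  a_3 = (2 - 5)(5) / 3^2 = -15/9 = -5/3
  a_4 = (3 - 5)(-5/3) / 4^2 = (10/3)/16 = 5/24
  a_5 = (4 - 5)(5/24) / 5^2 = (-5/24)/25 = -1/120
Hence L_5(x) = -x^5/120 + 5 x^4/24 - 5 x^3/3 + 5 x^2 - 5 x + 1.

L_5(x); series = -x^5/120 + 5 x^4/24 - 5 x^3/3 + 5 x^2 - 5 x + 1


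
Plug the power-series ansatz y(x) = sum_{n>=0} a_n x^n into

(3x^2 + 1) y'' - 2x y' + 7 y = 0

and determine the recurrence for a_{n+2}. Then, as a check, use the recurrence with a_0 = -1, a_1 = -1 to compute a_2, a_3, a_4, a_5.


Substitute y = sum_n a_n x^n.
(1 + 3 x^2) y'' contributes (n+2)(n+1) a_{n+2} + 3 n(n-1) a_n at x^n.
-2 x y'(x) contributes -2 n a_n at x^n.
7 y(x) contributes 7 a_n at x^n.
Matching x^n: (n+2)(n+1) a_{n+2} + (3 n(n-1) - 2 n + 7) a_n = 0.
Thus a_{n+2} = (-3 n(n-1) + 2 n - 7) / ((n+1)(n+2)) * a_n.

Check with a_0 = -1, a_1 = -1 (apply the recurrence for n = 0, 1, 2, 3): a_0 = -1, a_1 = -1, a_2 = 7/2, a_3 = 5/6, a_4 = -21/8, a_5 = -19/24.

a_(n+2) = (-3 n(n-1) + 2 n - 7) / ((n+1)(n+2)) * a_n; check: a_0 = -1, a_1 = -1, a_2 = 7/2, a_3 = 5/6, a_4 = -21/8, a_5 = -19/24


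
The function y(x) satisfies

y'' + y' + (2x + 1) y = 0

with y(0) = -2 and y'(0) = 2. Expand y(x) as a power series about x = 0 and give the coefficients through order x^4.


Ansatz: y(x) = sum_{n>=0} a_n x^n, so y'(x) = sum_{n>=1} n a_n x^(n-1) and y''(x) = sum_{n>=2} n(n-1) a_n x^(n-2).
Substitute into P(x) y'' + Q(x) y' + R(x) y = 0 with P(x) = 1, Q(x) = 1, R(x) = 2x + 1, and match powers of x.
Initial conditions: a_0 = -2, a_1 = 2.
Setting the coefficient of each power of x to zero and solving order by order (substituting the coefficients already found):
  x^0: 2 a_2 + a_1 + a_0 = 0  ->  2 a_2 = -a_1 - a_0 = 0  ->  a_2 = 0
  x^1: 6 a_3 + 2 a_2 + a_1 + 2 a_0 = 0  ->  6 a_3 = -2 a_2 - a_1 - 2 a_0 = 2  ->  a_3 = 1/3
  x^2: 12 a_4 + 3 a_3 + a_2 + 2 a_1 = 0  ->  12 a_4 = -3 a_3 - a_2 - 2 a_1 = -5  ->  a_4 = -5/12
Truncated series: y(x) = -2 + 2 x + (1/3) x^3 - (5/12) x^4 + O(x^5).

a_0 = -2; a_1 = 2; a_2 = 0; a_3 = 1/3; a_4 = -5/12


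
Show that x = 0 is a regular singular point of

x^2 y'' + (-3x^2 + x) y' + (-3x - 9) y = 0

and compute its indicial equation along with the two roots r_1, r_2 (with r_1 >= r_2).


Divide by x^2 to reach normal form y'' + P_1(x) y' + P_2(x) y = 0 with P_1(x) = -3 + 1/x and P_2(x) = -3/x - 9/x^2.
x = 0 is a singular point because the y'-coefficient -3 + 1/x has a pole at x = 0 and the y-coefficient -3/x - 9/x^2 has a pole at x = 0.
It is a regular singular point because x P_1(x) = p(x) = 1 - 3x and x^2 P_2(x) = q(x) = -3x - 9 are polynomials, hence analytic at x = 0.
p(0) = 1,  q(0) = -9.
Indicial equation: r(r-1) + p(0) r + q(0) = 0, i.e. r^2 + (p(0) - 1) r + q(0) = 0, i.e. r^2 - 9 = 0.
Discriminant: (0)^2 - 4(-9) = 36, so r = (0 ± 6)/2.
Solving: r_1 = 3, r_2 = -3.

indicial: r^2 - 9 = 0; roots r_1 = 3, r_2 = -3


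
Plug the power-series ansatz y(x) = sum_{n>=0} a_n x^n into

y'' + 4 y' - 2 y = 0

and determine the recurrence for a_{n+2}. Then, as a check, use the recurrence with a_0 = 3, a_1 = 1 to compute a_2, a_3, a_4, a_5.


Substitute y = sum_n a_n x^n.
y''(x) has coefficient (n+2)(n+1) a_{n+2} at x^n;
4 y'(x) has coefficient 4 (n+1) a_{n+1} at x^n;
-2 y(x) has coefficient -2 a_n at x^n.
Matching x^n: (n+2)(n+1) a_{n+2} + 4 (n+1) a_{n+1} - 2 a_n = 0.
Thus a_{n+2} = [-4 (n+1) a_{n+1} + 2 a_n] / ((n+1)(n+2)).

Check with a_0 = 3, a_1 = 1 (apply the recurrence for n = 0, 1, 2, 3): a_0 = 3, a_1 = 1, a_2 = 1, a_3 = -1, a_4 = 7/6, a_5 = -31/30.

a_(n+2) = [-4 (n+1) a_(n+1) + 2 a_n] / ((n+1)(n+2)); check: a_0 = 3, a_1 = 1, a_2 = 1, a_3 = -1, a_4 = 7/6, a_5 = -31/30


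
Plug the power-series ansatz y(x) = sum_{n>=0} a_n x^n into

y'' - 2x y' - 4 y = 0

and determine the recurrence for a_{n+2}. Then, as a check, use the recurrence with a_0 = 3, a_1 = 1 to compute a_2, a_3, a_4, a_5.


Substitute y = sum_n a_n x^n.
y''(x) has coefficient (n+2)(n+1) a_{n+2} at x^n;
-2 x y'(x) has coefficient -2 n a_n at x^n (shift);
-4 y(x) has coefficient -4 a_n at x^n.
Matching x^n: (n+2)(n+1) a_{n+2} + (-2n - 4) a_n = 0.
Thus a_{n+2} = (2n + 4) / ((n+1)(n+2)) * a_n.

Check with a_0 = 3, a_1 = 1 (apply the recurrence for n = 0, 1, 2, 3): a_0 = 3, a_1 = 1, a_2 = 6, a_3 = 1, a_4 = 4, a_5 = 1/2.

a_(n+2) = (2n + 4) / ((n+1)(n+2)) * a_n; check: a_0 = 3, a_1 = 1, a_2 = 6, a_3 = 1, a_4 = 4, a_5 = 1/2


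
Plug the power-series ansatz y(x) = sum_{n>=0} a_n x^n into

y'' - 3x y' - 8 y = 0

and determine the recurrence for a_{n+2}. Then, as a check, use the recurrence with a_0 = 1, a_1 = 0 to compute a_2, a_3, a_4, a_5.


Substitute y = sum_n a_n x^n.
y''(x) has coefficient (n+2)(n+1) a_{n+2} at x^n;
-3 x y'(x) has coefficient -3 n a_n at x^n (shift);
-8 y(x) has coefficient -8 a_n at x^n.
Matching x^n: (n+2)(n+1) a_{n+2} + (-3n - 8) a_n = 0.
Thus a_{n+2} = (3n + 8) / ((n+1)(n+2)) * a_n.

Check with a_0 = 1, a_1 = 0 (apply the recurrence for n = 0, 1, 2, 3): a_0 = 1, a_1 = 0, a_2 = 4, a_3 = 0, a_4 = 14/3, a_5 = 0.

a_(n+2) = (3n + 8) / ((n+1)(n+2)) * a_n; check: a_0 = 1, a_1 = 0, a_2 = 4, a_3 = 0, a_4 = 14/3, a_5 = 0


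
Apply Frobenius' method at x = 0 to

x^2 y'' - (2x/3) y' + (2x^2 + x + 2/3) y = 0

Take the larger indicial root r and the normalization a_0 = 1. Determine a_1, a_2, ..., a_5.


Write in Frobenius form y'' + (p(x)/x) y' + (q(x)/x^2) y = 0:
  p(x) = -2/3,  q(x) = 2x^2 + x + 2/3.
Indicial equation: r(r-1) + (-2/3) r + (2/3) = 0 -> roots r_1 = 1, r_2 = 2/3.
Take r = r_1 = 1. Let y(x) = x^r sum_{n>=0} a_n x^n with a_0 = 1.
Substitute y = x^r sum a_n x^n and match x^{r+n}. The recurrence is
  D(n) a_n + 1 a_{n-1} + 2 a_{n-2} = 0,  where D(n) = (r+n)(r+n-1) + (-2/3)(r+n) + (2/3).
  a_n = [-1 a_{n-1} - 2 a_{n-2}] / D(n).
Since the indicial polynomial factors as (r - r_1)(r - r_2), D(n) = (r_1 + n - r_1)(r_1 + n - r_2) = n(n + 1/3).
Evaluating step by step (a_0 = 1):
  n = 1: D(1) = 1(1 + 1/3) = 4/3; numerator = -1(1) = -1; a_1 = (-1)/(4/3) = -3/4
  n = 2: D(2) = 2(2 + 1/3) = 14/3; numerator = -1(-3/4) - 2(1) = -5/4; a_2 = (-5/4)/(14/3) = -15/56
  n = 3: D(3) = 3(3 + 1/3) = 10; numerator = -1(-15/56) - 2(-3/4) = 99/56; a_3 = (99/56)/(10) = 99/560
  n = 4: D(4) = 4(4 + 1/3) = 52/3; numerator = -1(99/560) - 2(-15/56) = 201/560; a_4 = (201/560)/(52/3) = 603/29120
  n = 5: D(5) = 5(5 + 1/3) = 80/3; numerator = -1(603/29120) - 2(99/560) = -1557/4160; a_5 = (-1557/4160)/(80/3) = -4671/332800

r = 1; a_0 = 1; a_1 = -3/4; a_2 = -15/56; a_3 = 99/560; a_4 = 603/29120; a_5 = -4671/332800


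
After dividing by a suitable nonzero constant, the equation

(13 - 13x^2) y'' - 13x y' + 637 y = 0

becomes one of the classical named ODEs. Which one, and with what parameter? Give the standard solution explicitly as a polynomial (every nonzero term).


All three coefficients share the factor 13; dividing through by 13 gives  (1 - x^2) y'' - x y' + 49 y = 0.
This matches the Chebyshev equation (1 - x^2) y'' - x y' + n^2 y = 0 (note the -x y' term, not -2x y') with n^2 = 49, so n = 7; the polynomial solution is T_7(x).
With y = sum_k a_k x^k, matching x^k gives (k+2)(k+1) a_{k+2} = (k^2 - n^2) a_k = (k - 7)(k + 7) a_k. The right side vanishes at k = 7, so the series with the parity of 7 terminates at degree 7.
Standard normalization: leading coefficient of T_n is 2^(n-1), so a_7 = 2^6 = 64. Work downward with a_k = (k+1)(k+2) a_{k+2} / ((k - 7)(k + 7)):
  a_5 = (6)(7)(64) / ((5 - 7)(5 + 7)) = 2688/(-24) = -112
  a_3 = (4)(5)(-112) / ((3 - 7)(3 + 7)) = -2240/(-40) = 56
  a_1 = (2)(3)(56) / ((1 - 7)(1 + 7)) = 336/(-48) = -7
Hence T_7(x) = 64 x^7 - 112 x^5 + 56 x^3 - 7 x.

T_7(x); series = 64 x^7 - 112 x^5 + 56 x^3 - 7 x


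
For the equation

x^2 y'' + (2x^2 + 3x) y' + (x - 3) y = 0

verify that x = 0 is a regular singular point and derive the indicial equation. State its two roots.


Divide by x^2 to reach normal form y'' + P_1(x) y' + P_2(x) y = 0 with P_1(x) = 2 + 3/x and P_2(x) = 1/x - 3/x^2.
x = 0 is a singular point because the y'-coefficient 2 + 3/x has a pole at x = 0 and the y-coefficient 1/x - 3/x^2 has a pole at x = 0.
It is a regular singular point because x P_1(x) = p(x) = 2x + 3 and x^2 P_2(x) = q(x) = x - 3 are polynomials, hence analytic at x = 0.
p(0) = 3,  q(0) = -3.
Indicial equation: r(r-1) + p(0) r + q(0) = 0, i.e. r^2 + (p(0) - 1) r + q(0) = 0, i.e. r^2 + 2 r - 3 = 0.
Discriminant: (2)^2 - 4(-3) = 16, so r = (-2 ± 4)/2.
Solving: r_1 = 1, r_2 = -3.

indicial: r^2 + 2 r - 3 = 0; roots r_1 = 1, r_2 = -3


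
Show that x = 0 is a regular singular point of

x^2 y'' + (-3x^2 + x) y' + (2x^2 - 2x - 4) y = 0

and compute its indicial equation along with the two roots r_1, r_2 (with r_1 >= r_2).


Divide by x^2 to reach normal form y'' + P_1(x) y' + P_2(x) y = 0 with P_1(x) = -3 + 1/x and P_2(x) = 2 - 2/x - 4/x^2.
x = 0 is a singular point because the y'-coefficient -3 + 1/x has a pole at x = 0 and the y-coefficient 2 - 2/x - 4/x^2 has a pole at x = 0.
It is a regular singular point because x P_1(x) = p(x) = 1 - 3x and x^2 P_2(x) = q(x) = 2x^2 - 2x - 4 are polynomials, hence analytic at x = 0.
p(0) = 1,  q(0) = -4.
Indicial equation: r(r-1) + p(0) r + q(0) = 0, i.e. r^2 + (p(0) - 1) r + q(0) = 0, i.e. r^2 - 4 = 0.
Discriminant: (0)^2 - 4(-4) = 16, so r = (0 ± 4)/2.
Solving: r_1 = 2, r_2 = -2.

indicial: r^2 - 4 = 0; roots r_1 = 2, r_2 = -2


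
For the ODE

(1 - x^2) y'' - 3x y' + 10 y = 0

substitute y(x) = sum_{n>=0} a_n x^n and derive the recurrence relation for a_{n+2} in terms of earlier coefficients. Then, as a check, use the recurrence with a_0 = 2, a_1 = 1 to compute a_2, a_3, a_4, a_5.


Substitute y = sum_n a_n x^n.
(1 - 1 x^2) y'' contributes (n+2)(n+1) a_{n+2} - n(n-1) a_n at x^n.
-3 x y'(x) contributes -3 n a_n at x^n.
10 y(x) contributes 10 a_n at x^n.
Matching x^n: (n+2)(n+1) a_{n+2} + (-n(n-1) - 3 n + 10) a_n = 0.
Thus a_{n+2} = (n(n-1) + 3 n - 10) / ((n+1)(n+2)) * a_n.

Check with a_0 = 2, a_1 = 1 (apply the recurrence for n = 0, 1, 2, 3): a_0 = 2, a_1 = 1, a_2 = -10, a_3 = -7/6, a_4 = 5/3, a_5 = -7/24.

a_(n+2) = (n(n-1) + 3 n - 10) / ((n+1)(n+2)) * a_n; check: a_0 = 2, a_1 = 1, a_2 = -10, a_3 = -7/6, a_4 = 5/3, a_5 = -7/24


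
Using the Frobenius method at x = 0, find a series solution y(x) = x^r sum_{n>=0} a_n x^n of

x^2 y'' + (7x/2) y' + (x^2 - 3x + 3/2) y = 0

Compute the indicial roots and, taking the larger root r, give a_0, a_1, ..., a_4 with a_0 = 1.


Write in Frobenius form y'' + (p(x)/x) y' + (q(x)/x^2) y = 0:
  p(x) = 7/2,  q(x) = x^2 - 3x + 3/2.
Indicial equation: r(r-1) + (7/2) r + (3/2) = 0 -> roots r_1 = -1, r_2 = -3/2.
Take r = r_1 = -1. Let y(x) = x^r sum_{n>=0} a_n x^n with a_0 = 1.
Substitute y = x^r sum a_n x^n and match x^{r+n}. The recurrence is
  D(n) a_n - 3 a_{n-1} + 1 a_{n-2} = 0,  where D(n) = (r+n)(r+n-1) + (7/2)(r+n) + (3/2).
  a_n = [3 a_{n-1} - 1 a_{n-2}] / D(n).
Since the indicial polynomial factors as (r - r_1)(r - r_2), D(n) = (r_1 + n - r_1)(r_1 + n - r_2) = n(n + 1/2).
Evaluating step by step (a_0 = 1):
  n = 1: D(1) = 1(1 + 1/2) = 3/2; numerator = 3(1) = 3; a_1 = (3)/(3/2) = 2
  n = 2: D(2) = 2(2 + 1/2) = 5; numerator = 3(2) - 1(1) = 5; a_2 = (5)/(5) = 1
  n = 3: D(3) = 3(3 + 1/2) = 21/2; numerator = 3(1) - 1(2) = 1; a_3 = (1)/(21/2) = 2/21
  n = 4: D(4) = 4(4 + 1/2) = 18; numerator = 3(2/21) - 1(1) = -5/7; a_4 = (-5/7)/(18) = -5/126

r = -1; a_0 = 1; a_1 = 2; a_2 = 1; a_3 = 2/21; a_4 = -5/126


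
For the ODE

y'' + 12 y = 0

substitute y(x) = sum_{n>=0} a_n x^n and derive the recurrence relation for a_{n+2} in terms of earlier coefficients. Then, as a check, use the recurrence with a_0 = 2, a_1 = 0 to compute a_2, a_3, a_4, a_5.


Substitute y = sum_n a_n x^n into y'' + (const) y = 0.
y''(x) = sum_{n>=0} (n+2)(n+1) a_{n+2} x^n.
The ODE becomes sum_n [(n+2)(n+1) a_{n+2} + 12 a_n] x^n = 0.
Setting each coefficient to zero gives the recurrence:
  (n+2)(n+1) a_{n+2} + 12 a_n = 0,
  a_{n+2} = -12 / ((n+1)(n+2)) a_n.

Check with a_0 = 2, a_1 = 0 (apply the recurrence for n = 0, 1, 2, 3): a_0 = 2, a_1 = 0, a_2 = -12, a_3 = 0, a_4 = 12, a_5 = 0.

a_{n+2} = -12/((n+1)(n+2)) * a_n; check: a_0 = 2, a_1 = 0, a_2 = -12, a_3 = 0, a_4 = 12, a_5 = 0


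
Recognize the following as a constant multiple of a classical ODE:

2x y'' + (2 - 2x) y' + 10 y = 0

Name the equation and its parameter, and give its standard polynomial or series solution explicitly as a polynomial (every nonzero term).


All three coefficients share the factor 2; dividing through by 2 gives  x y'' + (1 - x) y' + 5 y = 0.
This matches the Laguerre equation x y'' + (1 - x) y' + n y = 0 with n = 5; the polynomial solution is L_5(x).
With y = sum_k a_k x^k, matching x^k gives (k+1)k a_{k+1} + (k+1) a_{k+1} - k a_k + n a_k = 0, i.e. (k+1)^2 a_{k+1} = (k - n) a_k = (k - 5) a_k. The right side vanishes at k = 5, so the series terminates at degree 5.
Standard normalization L_n(0) = 1 gives a_0 = 1. Work upward with a_{k+1} = (k - 5) a_k / (k+1)^2:
  a_1 = (0 - 5)(1) / 1^2 = -5/1 = -5
  a_2 = (1 - 5)(-5) / 2^2 = 20/4 = 5
  a_3 = (2 - 5)(5) / 3^2 = -15/9 = -5/3
  a_4 = (3 - 5)(-5/3) / 4^2 = (10/3)/16 = 5/24
  a_5 = (4 - 5)(5/24) / 5^2 = (-5/24)/25 = -1/120
Hence L_5(x) = -x^5/120 + 5 x^4/24 - 5 x^3/3 + 5 x^2 - 5 x + 1.

L_5(x); series = -x^5/120 + 5 x^4/24 - 5 x^3/3 + 5 x^2 - 5 x + 1


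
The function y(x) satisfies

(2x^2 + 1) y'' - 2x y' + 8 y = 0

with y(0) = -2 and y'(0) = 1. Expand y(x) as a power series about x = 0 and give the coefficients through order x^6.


Ansatz: y(x) = sum_{n>=0} a_n x^n, so y'(x) = sum_{n>=1} n a_n x^(n-1) and y''(x) = sum_{n>=2} n(n-1) a_n x^(n-2).
Substitute into P(x) y'' + Q(x) y' + R(x) y = 0 with P(x) = 2x^2 + 1, Q(x) = -2x, R(x) = 8, and match powers of x.
Initial conditions: a_0 = -2, a_1 = 1.
Setting the coefficient of each power of x to zero and solving order by order (substituting the coefficients already found):
  x^0: 2 a_2 + 8 a_0 = 0  ->  2 a_2 = -8 a_0 = 16  ->  a_2 = 8
  x^1: 6 a_3 + 6 a_1 = 0  ->  6 a_3 = -6 a_1 = -6  ->  a_3 = -1
  x^2: 12 a_4 + 8 a_2 = 0  ->  12 a_4 = -8 a_2 = -64  ->  a_4 = -16/3
  x^3: 20 a_5 + 14 a_3 = 0  ->  20 a_5 = -14 a_3 = 14  ->  a_5 = 7/10
  x^4: 30 a_6 + 24 a_4 = 0  ->  30 a_6 = -24 a_4 = 128  ->  a_6 = 64/15
Truncated series: y(x) = -2 + x + 8 x^2 - x^3 - (16/3) x^4 + (7/10) x^5 + (64/15) x^6 + O(x^7).

a_0 = -2; a_1 = 1; a_2 = 8; a_3 = -1; a_4 = -16/3; a_5 = 7/10; a_6 = 64/15


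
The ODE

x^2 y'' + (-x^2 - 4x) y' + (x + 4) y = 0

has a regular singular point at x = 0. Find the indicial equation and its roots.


Divide by x^2 to reach normal form y'' + P_1(x) y' + P_2(x) y = 0 with P_1(x) = -1 - 4/x and P_2(x) = 1/x + 4/x^2.
x = 0 is a singular point because the y'-coefficient -1 - 4/x has a pole at x = 0 and the y-coefficient 1/x + 4/x^2 has a pole at x = 0.
It is a regular singular point because x P_1(x) = p(x) = -x - 4 and x^2 P_2(x) = q(x) = x + 4 are polynomials, hence analytic at x = 0.
p(0) = -4,  q(0) = 4.
Indicial equation: r(r-1) + p(0) r + q(0) = 0, i.e. r^2 + (p(0) - 1) r + q(0) = 0, i.e. r^2 - 5 r + 4 = 0.
Discriminant: (-5)^2 - 4(4) = 9, so r = (5 ± 3)/2.
Solving: r_1 = 4, r_2 = 1.

indicial: r^2 - 5 r + 4 = 0; roots r_1 = 4, r_2 = 1


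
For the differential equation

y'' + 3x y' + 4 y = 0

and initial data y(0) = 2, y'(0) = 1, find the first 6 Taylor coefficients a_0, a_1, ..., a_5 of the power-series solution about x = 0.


Ansatz: y(x) = sum_{n>=0} a_n x^n, so y'(x) = sum_{n>=1} n a_n x^(n-1) and y''(x) = sum_{n>=2} n(n-1) a_n x^(n-2).
Substitute into P(x) y'' + Q(x) y' + R(x) y = 0 with P(x) = 1, Q(x) = 3x, R(x) = 4, and match powers of x.
Initial conditions: a_0 = 2, a_1 = 1.
Setting the coefficient of each power of x to zero and solving order by order (substituting the coefficients already found):
  x^0: 2 a_2 + 4 a_0 = 0  ->  2 a_2 = -4 a_0 = -8  ->  a_2 = -4
  x^1: 6 a_3 + 7 a_1 = 0  ->  6 a_3 = -7 a_1 = -7  ->  a_3 = -7/6
  x^2: 12 a_4 + 10 a_2 = 0  ->  12 a_4 = -10 a_2 = 40  ->  a_4 = 10/3
  x^3: 20 a_5 + 13 a_3 = 0  ->  20 a_5 = -13 a_3 = 91/6  ->  a_5 = 91/120
Truncated series: y(x) = 2 + x - 4 x^2 - (7/6) x^3 + (10/3) x^4 + (91/120) x^5 + O(x^6).

a_0 = 2; a_1 = 1; a_2 = -4; a_3 = -7/6; a_4 = 10/3; a_5 = 91/120


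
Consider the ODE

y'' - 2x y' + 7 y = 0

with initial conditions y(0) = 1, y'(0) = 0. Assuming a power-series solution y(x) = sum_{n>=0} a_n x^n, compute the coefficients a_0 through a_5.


Ansatz: y(x) = sum_{n>=0} a_n x^n, so y'(x) = sum_{n>=1} n a_n x^(n-1) and y''(x) = sum_{n>=2} n(n-1) a_n x^(n-2).
Substitute into P(x) y'' + Q(x) y' + R(x) y = 0 with P(x) = 1, Q(x) = -2x, R(x) = 7, and match powers of x.
Initial conditions: a_0 = 1, a_1 = 0.
Setting the coefficient of each power of x to zero and solving order by order (substituting the coefficients already found):
  x^0: 2 a_2 + 7 a_0 = 0  ->  2 a_2 = -7 a_0 = -7  ->  a_2 = -7/2
  x^1: 6 a_3 + 5 a_1 = 0  ->  6 a_3 = -5 a_1 = 0  ->  a_3 = 0
  x^2: 12 a_4 + 3 a_2 = 0  ->  12 a_4 = -3 a_2 = 21/2  ->  a_4 = 7/8
  x^3: 20 a_5 + a_3 = 0  ->  20 a_5 = -a_3 = 0  ->  a_5 = 0
Truncated series: y(x) = 1 - (7/2) x^2 + (7/8) x^4 + O(x^6).

a_0 = 1; a_1 = 0; a_2 = -7/2; a_3 = 0; a_4 = 7/8; a_5 = 0


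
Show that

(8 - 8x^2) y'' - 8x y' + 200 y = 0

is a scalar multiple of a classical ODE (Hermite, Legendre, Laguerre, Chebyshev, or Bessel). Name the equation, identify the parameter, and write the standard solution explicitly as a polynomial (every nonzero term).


All three coefficients share the factor 8; dividing through by 8 gives  (1 - x^2) y'' - x y' + 25 y = 0.
This matches the Chebyshev equation (1 - x^2) y'' - x y' + n^2 y = 0 (note the -x y' term, not -2x y') with n^2 = 25, so n = 5; the polynomial solution is T_5(x).
With y = sum_k a_k x^k, matching x^k gives (k+2)(k+1) a_{k+2} = (k^2 - n^2) a_k = (k - 5)(k + 5) a_k. The right side vanishes at k = 5, so the series with the parity of 5 terminates at degree 5.
Standard normalization: leading coefficient of T_n is 2^(n-1), so a_5 = 2^4 = 16. Work downward with a_k = (k+1)(k+2) a_{k+2} / ((k - 5)(k + 5)):
  a_3 = (4)(5)(16) / ((3 - 5)(3 + 5)) = 320/(-16) = -20
  a_1 = (2)(3)(-20) / ((1 - 5)(1 + 5)) = -120/(-24) = 5
Hence T_5(x) = 16 x^5 - 20 x^3 + 5 x.

T_5(x); series = 16 x^5 - 20 x^3 + 5 x


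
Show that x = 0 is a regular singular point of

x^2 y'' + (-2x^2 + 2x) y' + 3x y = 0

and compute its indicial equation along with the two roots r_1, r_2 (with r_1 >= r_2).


Divide by x^2 to reach normal form y'' + P_1(x) y' + P_2(x) y = 0 with P_1(x) = -2 + 2/x and P_2(x) = 3/x.
x = 0 is a singular point because the y'-coefficient -2 + 2/x has a pole at x = 0 and the y-coefficient 3/x has a pole at x = 0.
It is a regular singular point because x P_1(x) = p(x) = 2 - 2x and x^2 P_2(x) = q(x) = 3x are polynomials, hence analytic at x = 0.
p(0) = 2,  q(0) = 0.
Indicial equation: r(r-1) + p(0) r + q(0) = 0, i.e. r^2 + (p(0) - 1) r + q(0) = 0, i.e. r^2 + 1 r = 0.
Discriminant: (1)^2 - 4(0) = 1, so r = (-1 ± 1)/2.
Solving: r_1 = 0, r_2 = -1.

indicial: r^2 + 1 r = 0; roots r_1 = 0, r_2 = -1


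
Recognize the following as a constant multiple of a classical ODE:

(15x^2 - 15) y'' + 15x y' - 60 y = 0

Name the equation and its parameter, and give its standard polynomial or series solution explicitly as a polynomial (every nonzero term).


All three coefficients share the factor -15; dividing through by -15 gives  (1 - x^2) y'' - x y' + 4 y = 0.
This matches the Chebyshev equation (1 - x^2) y'' - x y' + n^2 y = 0 (note the -x y' term, not -2x y') with n^2 = 4, so n = 2; the polynomial solution is T_2(x).
With y = sum_k a_k x^k, matching x^k gives (k+2)(k+1) a_{k+2} = (k^2 - n^2) a_k = (k - 2)(k + 2) a_k. The right side vanishes at k = 2, so the series with the parity of 2 terminates at degree 2.
Standard normalization: leading coefficient of T_n is 2^(n-1), so a_2 = 2^1 = 2. Work downward with a_k = (k+1)(k+2) a_{k+2} / ((k - 2)(k + 2)):
  a_0 = (1)(2)(2) / ((0 - 2)(0 + 2)) = 4/(-4) = -1
Hence T_2(x) = 2 x^2 - 1.

T_2(x); series = 2 x^2 - 1


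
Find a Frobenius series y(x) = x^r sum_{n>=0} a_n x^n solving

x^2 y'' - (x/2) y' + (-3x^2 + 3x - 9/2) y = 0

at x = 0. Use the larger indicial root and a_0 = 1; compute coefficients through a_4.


Write in Frobenius form y'' + (p(x)/x) y' + (q(x)/x^2) y = 0:
  p(x) = -1/2,  q(x) = -3x^2 + 3x - 9/2.
Indicial equation: r(r-1) + (-1/2) r + (-9/2) = 0 -> roots r_1 = 3, r_2 = -3/2.
Take r = r_1 = 3. Let y(x) = x^r sum_{n>=0} a_n x^n with a_0 = 1.
Substitute y = x^r sum a_n x^n and match x^{r+n}. The recurrence is
  D(n) a_n + 3 a_{n-1} - 3 a_{n-2} = 0,  where D(n) = (r+n)(r+n-1) + (-1/2)(r+n) + (-9/2).
  a_n = [-3 a_{n-1} + 3 a_{n-2}] / D(n).
Since the indicial polynomial factors as (r - r_1)(r - r_2), D(n) = (r_1 + n - r_1)(r_1 + n - r_2) = n(n + 9/2).
Evaluating step by step (a_0 = 1):
  n = 1: D(1) = 1(1 + 9/2) = 11/2; numerator = -3(1) = -3; a_1 = (-3)/(11/2) = -6/11
  n = 2: D(2) = 2(2 + 9/2) = 13; numerator = -3(-6/11) + 3(1) = 51/11; a_2 = (51/11)/(13) = 51/143
  n = 3: D(3) = 3(3 + 9/2) = 45/2; numerator = -3(51/143) + 3(-6/11) = -387/143; a_3 = (-387/143)/(45/2) = -86/715
  n = 4: D(4) = 4(4 + 9/2) = 34; numerator = -3(-86/715) + 3(51/143) = 93/65; a_4 = (93/65)/(34) = 93/2210

r = 3; a_0 = 1; a_1 = -6/11; a_2 = 51/143; a_3 = -86/715; a_4 = 93/2210


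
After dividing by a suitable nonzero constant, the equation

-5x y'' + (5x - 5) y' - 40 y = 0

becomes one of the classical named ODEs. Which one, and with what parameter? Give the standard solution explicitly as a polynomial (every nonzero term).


All three coefficients share the factor -5; dividing through by -5 gives  x y'' + (1 - x) y' + 8 y = 0.
This matches the Laguerre equation x y'' + (1 - x) y' + n y = 0 with n = 8; the polynomial solution is L_8(x).
With y = sum_k a_k x^k, matching x^k gives (k+1)k a_{k+1} + (k+1) a_{k+1} - k a_k + n a_k = 0, i.e. (k+1)^2 a_{k+1} = (k - n) a_k = (k - 8) a_k. The right side vanishes at k = 8, so the series terminates at degree 8.
Standard normalization L_n(0) = 1 gives a_0 = 1. Work upward with a_{k+1} = (k - 8) a_k / (k+1)^2:
  a_1 = (0 - 8)(1) / 1^2 = -8/1 = -8
  a_2 = (1 - 8)(-8) / 2^2 = 56/4 = 14
  a_3 = (2 - 8)(14) / 3^2 = -84/9 = -28/3
  a_4 = (3 - 8)(-28/3) / 4^2 = (140/3)/16 = 35/12
  a_5 = (4 - 8)(35/12) / 5^2 = (-35/3)/25 = -7/15
  a_6 = (5 - 8)(-7/15) / 6^2 = (7/5)/36 = 7/180
  a_7 = (6 - 8)(7/180) / 7^2 = (-7/90)/49 = -1/630
  a_8 = (7 - 8)(-1/630) / 8^2 = (1/630)/64 = 1/40320
Hence L_8(x) = x^8/40320 - x^7/630 + 7 x^6/180 - 7 x^5/15 + 35 x^4/12 - 28 x^3/3 + 14 x^2 - 8 x + 1.

L_8(x); series = x^8/40320 - x^7/630 + 7 x^6/180 - 7 x^5/15 + 35 x^4/12 - 28 x^3/3 + 14 x^2 - 8 x + 1
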